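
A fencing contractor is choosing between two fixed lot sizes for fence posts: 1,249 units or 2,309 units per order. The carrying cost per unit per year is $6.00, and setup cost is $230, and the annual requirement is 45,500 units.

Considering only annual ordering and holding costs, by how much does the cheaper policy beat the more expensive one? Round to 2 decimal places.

$666.44

For each Q, cost = (D/Q)·S + (Q/2)·H.
TC(1,249) = (45,500/1,249)×230 + (1,249/2)×6 = $12,125.70
TC(2,309) = (45,500/2,309)×230 + (2,309/2)×6 = $11,459.27
Lots of 2,309 are cheaper by $666.44.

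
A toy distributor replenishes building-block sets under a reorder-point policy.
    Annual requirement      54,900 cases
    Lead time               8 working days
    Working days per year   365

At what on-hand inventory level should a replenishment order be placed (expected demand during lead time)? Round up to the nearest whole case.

1,204 cases

Daily demand d = 54,900 / 365 = 150.411 cases/day
Demand during lead time = 150.411 × 8 = 1,203.29
Reorder point = 1,203.29 → round up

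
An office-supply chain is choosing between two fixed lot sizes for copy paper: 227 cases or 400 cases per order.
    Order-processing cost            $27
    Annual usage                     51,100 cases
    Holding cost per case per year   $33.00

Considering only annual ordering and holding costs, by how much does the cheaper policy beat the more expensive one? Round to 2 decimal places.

For each Q, cost = (D/Q)·S + (Q/2)·H.
TC(227) = (51,100/227)×27 + (227/2)×33 = $9,823.47
TC(400) = (51,100/400)×27 + (400/2)×33 = $10,049.25
|ΔTC| = |$9,823.47 − $10,049.25| = $225.78

$225.78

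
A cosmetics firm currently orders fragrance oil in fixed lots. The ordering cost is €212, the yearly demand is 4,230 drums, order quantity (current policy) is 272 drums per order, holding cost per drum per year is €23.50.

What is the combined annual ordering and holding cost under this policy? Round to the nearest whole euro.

Ordering: D/Q × S = 4,230/272 × €212 = €3,296.91
Holding:  Q/2 × H = 272/2 × €23.5 = €3,196.00
Total = €3,296.91 + €3,196.00 = €6,492.91

€6,493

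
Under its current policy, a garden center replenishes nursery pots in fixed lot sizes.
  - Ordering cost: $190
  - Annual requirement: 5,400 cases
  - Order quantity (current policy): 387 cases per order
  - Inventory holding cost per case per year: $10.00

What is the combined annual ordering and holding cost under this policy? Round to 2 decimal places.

$4,586.16

Annual ordering cost = (D/Q)·S = (5,400/387) × 190 = $2,651.16
Annual holding cost  = (Q/2)·H = (387/2) × 10 = $1,935.00
Total = $2,651.16 + $1,935.00 = $4,586.16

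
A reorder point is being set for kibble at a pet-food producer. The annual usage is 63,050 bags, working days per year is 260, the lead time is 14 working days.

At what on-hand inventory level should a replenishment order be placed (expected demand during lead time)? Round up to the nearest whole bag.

Daily demand d = 63,050 / 260 = 242.500 bags/day
Demand during lead time = 242.500 × 14 = 3,395.00
Reorder point = 3,395.00 → round up

3,395 bags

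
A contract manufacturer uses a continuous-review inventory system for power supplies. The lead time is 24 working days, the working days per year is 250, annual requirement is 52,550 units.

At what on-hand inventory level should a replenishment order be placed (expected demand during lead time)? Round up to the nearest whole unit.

Daily demand d = 52,550 / 250 = 210.200 units/day
Demand during lead time = 210.200 × 24 = 5,044.80
Reorder point = 5,044.80 → round up

5,045 units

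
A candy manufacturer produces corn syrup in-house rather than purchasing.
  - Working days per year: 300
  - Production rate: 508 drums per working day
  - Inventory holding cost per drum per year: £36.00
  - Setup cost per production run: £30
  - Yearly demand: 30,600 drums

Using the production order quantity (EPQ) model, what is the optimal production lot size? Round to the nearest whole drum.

Daily demand d = 30,600/300 = 102.000; p = 508; 1 − d/p = 0.79921
EPQ = √(2DS / (H(1 − d/p)))
    = √(2 × 30,600 × 30 / (36 × 0.79921)) ≈ 252.61

253 drums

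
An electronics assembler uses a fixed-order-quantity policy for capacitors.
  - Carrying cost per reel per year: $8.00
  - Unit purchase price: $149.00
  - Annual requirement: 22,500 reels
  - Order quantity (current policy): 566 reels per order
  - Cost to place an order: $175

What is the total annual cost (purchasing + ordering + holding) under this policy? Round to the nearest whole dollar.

$3,361,721

Ordering: D/Q × S = 22,500/566 × $175 = $6,956.71
Holding:  Q/2 × H = 566/2 × $8 = $2,264.00
Purchase cost = D·C = 22,500 × 149 = $3,352,500.00
Total = $6,956.71 + $2,264.00 + $3,352,500.00 = $3,361,720.71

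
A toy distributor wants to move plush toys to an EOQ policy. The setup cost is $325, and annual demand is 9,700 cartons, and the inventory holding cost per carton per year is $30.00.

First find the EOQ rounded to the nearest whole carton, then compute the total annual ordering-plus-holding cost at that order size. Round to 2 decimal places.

$13,753.19

Optimal lot size Q* = (2 × 9,700 × $325 / $30)^½ ≈ 458.44 → Q = 458 cartons
Ordering: D/Q × S = 9,700/458 × $325 = $6,883.19
Holding:  Q/2 × H = 458/2 × $30 = $6,870.00
Total = $6,883.19 + $6,870.00 = $13,753.19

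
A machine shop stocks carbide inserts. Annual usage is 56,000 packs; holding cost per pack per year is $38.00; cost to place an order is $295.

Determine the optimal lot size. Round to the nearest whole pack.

932 packs

Optimal lot size Q* = (2 × 56,000 × $295 / $38)^½ ≈ 932.46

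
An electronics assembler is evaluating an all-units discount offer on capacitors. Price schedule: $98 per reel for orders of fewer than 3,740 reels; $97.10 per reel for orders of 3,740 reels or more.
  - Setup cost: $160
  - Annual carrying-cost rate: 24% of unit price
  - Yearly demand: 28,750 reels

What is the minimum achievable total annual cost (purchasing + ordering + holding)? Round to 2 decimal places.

H₁ = 24%×$98 = $23.5200;  H₂ = 24%×$97.10 = $23.3040
EOQ₁ = √(2×28,750×160/23.5200) = 625.43  (< 3,740, feasible at tier 1)
EOQ₂ = √(2×28,750×160/23.3040) = 628.32  (< 3,740 → use Q = 3,740 at tier-2 price)
TC(tier 1 (EOQ₁), Q≈625.4) = $2,832,210.00
TC(tier 2, Q≈3,740.0) = $2,836,433.43
Minimum at tier 1 (EOQ₁): $2,832,210.00

$2,832,210.00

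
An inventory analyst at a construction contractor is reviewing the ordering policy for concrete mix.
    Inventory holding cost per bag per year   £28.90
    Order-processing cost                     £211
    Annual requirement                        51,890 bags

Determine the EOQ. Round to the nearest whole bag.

870 bags

Q* = √(2·D·S / H) = √(2·51,890·211 / 28.9) = √757,701.7 ≈ 870.46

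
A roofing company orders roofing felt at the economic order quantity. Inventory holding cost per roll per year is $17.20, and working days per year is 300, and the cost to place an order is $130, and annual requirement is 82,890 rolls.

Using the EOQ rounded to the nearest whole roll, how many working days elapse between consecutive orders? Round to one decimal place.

Q* = √(2·D·S / H) = √(2·82,890·130 / 17.2) = √1,252,988.4 ≈ 1,119.37 → Q = 1,119 rolls
Days between orders = 300 / (D/Q) = 300 / 74.075 ≈ 4.050

4.0 days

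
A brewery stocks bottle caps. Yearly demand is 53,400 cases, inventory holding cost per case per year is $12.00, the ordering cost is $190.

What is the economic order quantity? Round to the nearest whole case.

1,300 cases

Q* = √(2·D·S / H) = √(2·53,400·190 / 12) = √1,691,000.0 ≈ 1,300.38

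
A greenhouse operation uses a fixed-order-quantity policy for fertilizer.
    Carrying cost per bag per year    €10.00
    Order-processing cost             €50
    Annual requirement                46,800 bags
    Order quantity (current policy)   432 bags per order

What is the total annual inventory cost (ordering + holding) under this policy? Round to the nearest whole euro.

Orders/yr = 46,800/432 = 108.333; ordering cost = 108.333 × €50 = €5,416.67
Average inventory = 432/2 = 216; holding cost = 216 × €10 = €2,160.00
Total = €5,416.67 + €2,160.00 = €7,576.67

€7,577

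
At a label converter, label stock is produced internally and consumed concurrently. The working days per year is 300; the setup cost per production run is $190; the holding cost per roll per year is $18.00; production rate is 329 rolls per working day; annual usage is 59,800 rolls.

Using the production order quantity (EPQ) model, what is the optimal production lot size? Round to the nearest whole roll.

d = 59,800/300 = 199.3333 rolls/day;  effective holding cost H(1 − d/p) = 18·(1 − 199.3333/329) = 7.09422
Q* = √(2DS / H_eff) = √(2·59,800·190 / 7.09422) ≈ 1,789.74

1,790 rolls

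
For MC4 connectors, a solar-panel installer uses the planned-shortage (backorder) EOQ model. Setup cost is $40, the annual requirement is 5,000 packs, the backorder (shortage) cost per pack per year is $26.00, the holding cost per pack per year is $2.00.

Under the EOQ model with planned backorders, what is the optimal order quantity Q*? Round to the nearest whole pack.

Q* = √(2DS/H) · √((H + b)/b)
   = √(2 × 5,000 × 40 / 2) · √((2 + 26) / 26)
   = 447.214 × 1.0377 ≈ 464.10

464 packs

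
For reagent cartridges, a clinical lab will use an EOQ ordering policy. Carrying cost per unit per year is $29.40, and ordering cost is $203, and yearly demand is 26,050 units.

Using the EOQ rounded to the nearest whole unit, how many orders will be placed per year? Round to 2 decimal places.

43.42 orders per year

2DS/H = 2·26,050·203/29.4 = 359,738.10
EOQ = √359,738.10 ≈ 599.78 → Q = 600
N = D/Q = 26,050/600 ≈ 43.417 orders/yr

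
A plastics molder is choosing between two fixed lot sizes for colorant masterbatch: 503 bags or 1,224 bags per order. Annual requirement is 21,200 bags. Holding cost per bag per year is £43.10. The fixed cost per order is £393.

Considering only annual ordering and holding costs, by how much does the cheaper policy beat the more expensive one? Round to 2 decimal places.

£5,780.60

Annual cost at Q: ordering D·S/Q plus holding Q·H/2.
TC(503) = (21,200/503)×393 + (503/2)×43.1 = £27,403.47
TC(1,224) = (21,200/1,224)×393 + (1,224/2)×43.1 = £33,184.06
Lots of 503 are cheaper by £5,780.60.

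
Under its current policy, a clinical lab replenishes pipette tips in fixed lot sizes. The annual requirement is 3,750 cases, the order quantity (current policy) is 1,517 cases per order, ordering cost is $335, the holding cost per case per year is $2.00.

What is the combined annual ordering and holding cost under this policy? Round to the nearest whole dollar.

Orders/yr = 3,750/1,517 = 2.472; ordering cost = 2.472 × $335 = $828.11
Average inventory = 1,517/2 = 758.5; holding cost = 758.5 × $2 = $1,517.00
Total = $828.11 + $1,517.00 = $2,345.11

$2,345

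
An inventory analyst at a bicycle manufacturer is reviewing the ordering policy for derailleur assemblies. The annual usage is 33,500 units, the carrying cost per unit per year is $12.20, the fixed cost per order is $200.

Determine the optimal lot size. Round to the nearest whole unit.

1,048 units

Optimal lot size Q* = (2 × 33,500 × $200 / $12.2)^½ ≈ 1,048.03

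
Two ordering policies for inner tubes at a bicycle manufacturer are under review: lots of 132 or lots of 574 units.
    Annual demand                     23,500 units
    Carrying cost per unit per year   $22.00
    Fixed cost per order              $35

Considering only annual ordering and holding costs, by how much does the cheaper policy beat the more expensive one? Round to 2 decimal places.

$63.87

TC(Q) = (D/Q)S + (Q/2)H
TC(132) = (23,500/132)×35 + (132/2)×22 = $7,683.06
TC(574) = (23,500/574)×35 + (574/2)×22 = $7,746.93
Cheaper: Q = 132.  Difference = $63.87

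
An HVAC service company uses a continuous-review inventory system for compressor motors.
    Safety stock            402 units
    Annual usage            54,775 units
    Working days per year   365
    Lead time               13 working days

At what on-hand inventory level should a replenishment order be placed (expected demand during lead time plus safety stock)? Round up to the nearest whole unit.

2,353 units

Daily demand d = 54,775 / 365 = 150.068 units/day
Demand during lead time = 150.068 × 13 = 1,950.89
Reorder point = 1,950.89 + 402 = 2,352.89 → round up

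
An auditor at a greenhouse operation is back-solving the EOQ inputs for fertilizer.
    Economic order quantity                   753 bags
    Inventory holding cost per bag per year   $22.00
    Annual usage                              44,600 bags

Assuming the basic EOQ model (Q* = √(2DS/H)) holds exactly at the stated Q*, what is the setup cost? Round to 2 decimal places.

Since Q* = (2DS/H)^½, squaring gives Q*²·H = 2DS.
S = Q²H / (2D) = 753² × 22 / (2 × 44,600) = 139.8453

$139.85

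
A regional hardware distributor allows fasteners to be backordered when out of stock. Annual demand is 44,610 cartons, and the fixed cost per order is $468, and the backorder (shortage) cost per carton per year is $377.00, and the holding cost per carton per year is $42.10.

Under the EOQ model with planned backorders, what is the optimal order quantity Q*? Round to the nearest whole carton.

Q* = √(2DS/H) · √((H + b)/b)
   = √(2 × 44,610 × 468 / 42.1) · √((42.1 + 377) / 377)
   = 995.894 × 1.0544 ≈ 1,050.03

1,050 cartons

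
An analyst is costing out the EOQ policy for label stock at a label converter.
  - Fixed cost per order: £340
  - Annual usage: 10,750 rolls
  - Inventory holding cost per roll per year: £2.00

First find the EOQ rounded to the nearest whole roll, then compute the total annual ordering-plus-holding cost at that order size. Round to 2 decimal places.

Optimal lot size Q* = (2 × 10,750 × £340 / £2)^½ ≈ 1,911.81 → Q = 1,912 rolls
Orders/yr = 10,750/1,912 = 5.622; ordering cost = 5.622 × £340 = £1,911.61
Average inventory = 1,912/2 = 956; holding cost = 956 × £2 = £1,912.00
Total = £1,911.61 + £1,912.00 = £3,823.61

£3,823.61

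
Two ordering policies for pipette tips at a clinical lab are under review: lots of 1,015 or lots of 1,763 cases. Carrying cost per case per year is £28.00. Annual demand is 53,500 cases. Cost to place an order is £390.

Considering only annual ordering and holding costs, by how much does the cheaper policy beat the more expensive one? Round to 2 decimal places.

For each Q, cost = (D/Q)·S + (Q/2)·H.
TC(1,015) = (53,500/1,015)×390 + (1,015/2)×28 = £34,766.65
TC(1,763) = (53,500/1,763)×390 + (1,763/2)×28 = £36,516.94
Cheaper: Q = 1,015.  Difference = £1,750.29

£1,750.29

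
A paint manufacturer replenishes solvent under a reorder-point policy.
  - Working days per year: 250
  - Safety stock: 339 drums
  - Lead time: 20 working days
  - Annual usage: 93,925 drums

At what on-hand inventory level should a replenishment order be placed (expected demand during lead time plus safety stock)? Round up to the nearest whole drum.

7,853 drums

Daily demand d = 93,925 / 250 = 375.700 drums/day
Demand during lead time = 375.700 × 20 = 7,514.00
Reorder point = 7,514.00 + 339 = 7,853.00 → round up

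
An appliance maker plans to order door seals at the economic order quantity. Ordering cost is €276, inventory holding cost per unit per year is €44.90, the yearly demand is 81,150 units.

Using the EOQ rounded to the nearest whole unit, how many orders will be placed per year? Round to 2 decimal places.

Q* = √(2·D·S / H) = √(2·81,150·276 / 44.9) = √997,657.0 ≈ 998.83 → Q = 999
Orders per year = D/Q = 81,150 / 999 = 81.231

81.23 orders per year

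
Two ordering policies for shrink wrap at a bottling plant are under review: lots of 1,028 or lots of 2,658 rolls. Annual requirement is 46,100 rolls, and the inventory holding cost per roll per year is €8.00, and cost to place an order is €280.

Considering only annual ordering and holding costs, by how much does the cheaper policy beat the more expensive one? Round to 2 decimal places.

TC(Q) = (D/Q)S + (Q/2)H
TC(1,028) = (46,100/1,028)×280 + (1,028/2)×8 = €16,668.42
TC(2,658) = (46,100/2,658)×280 + (2,658/2)×8 = €15,488.28
|ΔTC| = |€16,668.42 − €15,488.28| = €1,180.14

€1,180.14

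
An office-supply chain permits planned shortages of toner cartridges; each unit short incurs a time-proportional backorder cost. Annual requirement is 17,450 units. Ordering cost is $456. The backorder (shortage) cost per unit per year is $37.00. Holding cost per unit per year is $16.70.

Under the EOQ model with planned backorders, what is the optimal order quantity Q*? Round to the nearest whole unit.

1,176 units

Basic EOQ = √(2·17,450·456/16.7) = 976.196
Backorder adjustment √((H+b)/b) = √((16.7+37)/37) = 1.2047
Q* = 976.196 × 1.2047 ≈ 1,176.04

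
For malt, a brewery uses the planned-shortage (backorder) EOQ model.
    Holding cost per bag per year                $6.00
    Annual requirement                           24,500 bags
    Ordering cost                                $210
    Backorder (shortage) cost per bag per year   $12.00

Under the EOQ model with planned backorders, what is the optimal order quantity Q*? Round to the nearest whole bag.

Q* = √(2DS/H) · √((H + b)/b)
   = √(2 × 24,500 × 210 / 6) · √((6 + 12) / 12)
   = 1,309.580 × 1.2247 ≈ 1,603.90

1,604 bags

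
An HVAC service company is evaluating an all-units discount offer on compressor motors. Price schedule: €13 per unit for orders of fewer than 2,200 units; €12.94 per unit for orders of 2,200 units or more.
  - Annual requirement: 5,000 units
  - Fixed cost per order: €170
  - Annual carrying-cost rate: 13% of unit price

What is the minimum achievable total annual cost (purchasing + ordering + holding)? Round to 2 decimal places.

H₁ = 13%×€13 = €1.6900;  H₂ = 13%×€12.94 = €1.6822
EOQ₁ = √(2×5,000×170/1.6900) = 1,002.95  (< 2,200, feasible at tier 1)
EOQ₂ = √(2×5,000×170/1.6822) = 1,005.28  (< 2,200 → use Q = 2,200 at tier-2 price)
TC(tier 1 (EOQ₁), Q≈1,003.0) = €66,694.99
TC(tier 2, Q≈2,200.0) = €66,936.78
Minimum at tier 1 (EOQ₁): €66,694.99

€66,694.99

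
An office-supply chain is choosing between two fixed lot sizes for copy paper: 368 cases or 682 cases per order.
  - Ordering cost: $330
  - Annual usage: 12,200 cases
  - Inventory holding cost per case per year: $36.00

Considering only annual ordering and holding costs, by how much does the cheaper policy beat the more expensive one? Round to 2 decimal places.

$615.01

Annual cost at Q: ordering D·S/Q plus holding Q·H/2.
TC(368) = (12,200/368)×330 + (368/2)×36 = $17,564.22
TC(682) = (12,200/682)×330 + (682/2)×36 = $18,179.23
Lots of 368 are cheaper by $615.01.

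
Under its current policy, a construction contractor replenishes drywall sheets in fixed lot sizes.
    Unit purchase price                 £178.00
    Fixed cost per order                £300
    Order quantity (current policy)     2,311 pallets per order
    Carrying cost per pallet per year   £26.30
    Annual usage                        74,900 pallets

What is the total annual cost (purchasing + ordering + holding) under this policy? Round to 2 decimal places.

£13,372,312.71

Ordering: D/Q × S = 74,900/2,311 × £300 = £9,723.06
Holding:  Q/2 × H = 2,311/2 × £26.3 = £30,389.65
Purchase cost = D·C = 74,900 × 178 = £13,332,200.00
Total = £9,723.06 + £30,389.65 + £13,332,200.00 = £13,372,312.71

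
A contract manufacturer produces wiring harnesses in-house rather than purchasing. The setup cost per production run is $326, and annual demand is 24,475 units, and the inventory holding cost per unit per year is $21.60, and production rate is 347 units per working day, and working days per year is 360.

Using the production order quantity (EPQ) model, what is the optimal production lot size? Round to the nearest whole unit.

959 units

Daily demand d = 24,475/360 = 67.986; p = 347; 1 − d/p = 0.80407
EPQ = √(2DS / (H(1 − d/p)))
    = √(2 × 24,475 × 326 / (21.6 × 0.80407)) ≈ 958.54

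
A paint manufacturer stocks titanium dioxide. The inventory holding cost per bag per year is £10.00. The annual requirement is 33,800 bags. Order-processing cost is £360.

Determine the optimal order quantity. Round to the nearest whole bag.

Optimal lot size Q* = (2 × 33,800 × £360 / £10)^½ ≈ 1,560.00

1,560 bags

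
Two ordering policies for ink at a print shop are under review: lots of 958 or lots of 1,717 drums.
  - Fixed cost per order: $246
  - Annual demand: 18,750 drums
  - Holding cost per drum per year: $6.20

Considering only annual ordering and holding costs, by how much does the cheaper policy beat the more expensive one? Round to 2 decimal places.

$224.55

Annual cost at Q: ordering D·S/Q plus holding Q·H/2.
TC(958) = (18,750/958)×246 + (958/2)×6.2 = $7,784.52
TC(1,717) = (18,750/1,717)×246 + (1,717/2)×6.2 = $8,009.07
|ΔTC| = |$7,784.52 − $8,009.07| = $224.55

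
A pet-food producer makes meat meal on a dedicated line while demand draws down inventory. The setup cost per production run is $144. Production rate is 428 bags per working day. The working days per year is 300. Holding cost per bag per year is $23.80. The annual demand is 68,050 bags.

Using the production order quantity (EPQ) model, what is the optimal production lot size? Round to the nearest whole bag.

Daily demand d = 68,050/300 = 226.833; p = 428; 1 − d/p = 0.47002
EPQ = √(2DS / (H(1 − d/p)))
    = √(2 × 68,050 × 144 / (23.8 × 0.47002)) ≈ 1,323.63

1,324 bags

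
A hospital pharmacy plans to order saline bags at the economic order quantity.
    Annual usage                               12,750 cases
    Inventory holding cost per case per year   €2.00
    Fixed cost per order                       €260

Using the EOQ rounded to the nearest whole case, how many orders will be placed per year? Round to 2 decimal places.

7.00 orders per year

Q* = √(2·D·S / H) = √(2·12,750·260 / 2) = √3,315,000.0 ≈ 1,820.71 → Q = 1,821
Orders per year = D/Q = 12,750 / 1,821 = 7.002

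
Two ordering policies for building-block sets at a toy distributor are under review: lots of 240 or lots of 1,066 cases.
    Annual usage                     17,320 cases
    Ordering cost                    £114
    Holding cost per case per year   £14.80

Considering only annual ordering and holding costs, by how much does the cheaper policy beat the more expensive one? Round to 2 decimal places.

Annual cost at Q: ordering D·S/Q plus holding Q·H/2.
TC(240) = (17,320/240)×114 + (240/2)×14.8 = £10,003.00
TC(1,066) = (17,320/1,066)×114 + (1,066/2)×14.8 = £9,740.63
Cheaper: Q = 1,066.  Difference = £262.37

£262.37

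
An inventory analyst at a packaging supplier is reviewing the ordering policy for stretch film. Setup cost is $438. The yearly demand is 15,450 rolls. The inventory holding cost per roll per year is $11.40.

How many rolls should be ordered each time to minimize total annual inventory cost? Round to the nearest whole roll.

2DS/H = 2·15,450·438/11.4 = 1,187,210.53
EOQ = √1,187,210.53 ≈ 1,089.59

1,090 rolls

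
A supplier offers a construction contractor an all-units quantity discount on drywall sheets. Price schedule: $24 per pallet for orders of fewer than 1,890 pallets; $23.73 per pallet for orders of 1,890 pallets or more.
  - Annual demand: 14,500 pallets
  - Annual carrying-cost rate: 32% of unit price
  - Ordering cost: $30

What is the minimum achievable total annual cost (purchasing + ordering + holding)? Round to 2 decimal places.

H₁ = 32%×$24 = $7.6800;  H₂ = 32%×$23.73 = $7.5936
EOQ₁ = √(2×14,500×30/7.6800) = 336.57  (< 1,890, feasible at tier 1)
EOQ₂ = √(2×14,500×30/7.5936) = 338.48  (< 1,890 → use Q = 1,890 at tier-2 price)
TC(tier 1 (EOQ₁), Q≈336.6) = $350,584.88
TC(tier 2, Q≈1,890.0) = $351,491.11
Minimum at tier 1 (EOQ₁): $350,584.88

$350,584.88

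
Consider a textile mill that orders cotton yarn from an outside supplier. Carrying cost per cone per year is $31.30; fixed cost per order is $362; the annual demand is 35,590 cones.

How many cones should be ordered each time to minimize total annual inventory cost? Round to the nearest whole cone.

Q* = √(2·D·S / H) = √(2·35,590·362 / 31.3) = √823,231.9 ≈ 907.32

907 cones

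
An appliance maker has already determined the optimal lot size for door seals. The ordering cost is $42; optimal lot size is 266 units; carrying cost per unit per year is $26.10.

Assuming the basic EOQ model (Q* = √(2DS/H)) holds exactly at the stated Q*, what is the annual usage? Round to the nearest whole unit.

EOQ relation: Q² = 2DS/H, so rearrange for the unknown.
D = Q²H / (2S) = 266² × 26.1 / (2 × 42) = 21,984.90

21,985 units per year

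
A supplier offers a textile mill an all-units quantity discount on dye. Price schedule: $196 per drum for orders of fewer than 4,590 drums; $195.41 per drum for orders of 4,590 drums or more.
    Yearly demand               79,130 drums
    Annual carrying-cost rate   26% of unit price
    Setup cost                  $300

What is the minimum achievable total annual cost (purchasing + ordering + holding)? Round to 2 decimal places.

$15,558,668.20

H₁ = 26%×$196 = $50.9600;  H₂ = 26%×$195.41 = $50.8066
EOQ₁ = √(2×79,130×300/50.9600) = 965.23  (< 4,590, feasible at tier 1)
EOQ₂ = √(2×79,130×300/50.8066) = 966.69  (< 4,590 → use Q = 4,590 at tier-2 price)
TC(tier 1 (EOQ₁), Q≈965.2) = $15,558,668.20
TC(tier 2, Q≈4,590.0) = $15,584,566.34
Minimum at tier 1 (EOQ₁): $15,558,668.20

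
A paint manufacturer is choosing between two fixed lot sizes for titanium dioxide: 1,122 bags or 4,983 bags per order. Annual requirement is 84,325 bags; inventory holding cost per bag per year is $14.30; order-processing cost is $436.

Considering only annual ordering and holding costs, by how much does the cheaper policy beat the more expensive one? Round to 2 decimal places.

Annual cost at Q: ordering D·S/Q plus holding Q·H/2.
TC(1,122) = (84,325/1,122)×436 + (1,122/2)×14.3 = $40,790.30
TC(4,983) = (84,325/4,983)×436 + (4,983/2)×14.3 = $43,006.68
|ΔTC| = |$40,790.30 − $43,006.68| = $2,216.37

$2,216.37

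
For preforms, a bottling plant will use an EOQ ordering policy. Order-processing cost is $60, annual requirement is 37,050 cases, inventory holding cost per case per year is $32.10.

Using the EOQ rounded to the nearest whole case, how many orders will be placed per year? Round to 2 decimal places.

EOQ = √(2DS/H) = √(2 × 37,050 × 60 / 32.1)
    = √(138,504.67) ≈ 372.16 → Q = 372
Orders per year = D/Q = 37,050 / 372 = 99.597

99.60 orders per year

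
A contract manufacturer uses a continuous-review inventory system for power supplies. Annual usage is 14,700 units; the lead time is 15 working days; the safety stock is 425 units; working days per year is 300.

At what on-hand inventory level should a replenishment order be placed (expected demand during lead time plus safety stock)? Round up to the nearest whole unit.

1,160 units

Daily demand d = 14,700 / 300 = 49.000 units/day
Demand during lead time = 49.000 × 15 = 735.00
Reorder point = 735.00 + 425 = 1,160.00 → round up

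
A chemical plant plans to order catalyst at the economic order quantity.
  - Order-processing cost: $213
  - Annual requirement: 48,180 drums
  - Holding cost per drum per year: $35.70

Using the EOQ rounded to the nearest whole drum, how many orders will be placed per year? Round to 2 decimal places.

2DS/H = 2·48,180·213/35.7 = 574,921.01
EOQ = √574,921.01 ≈ 758.24 → Q = 758
Orders per year = D/Q = 48,180 / 758 = 63.562

63.56 orders per year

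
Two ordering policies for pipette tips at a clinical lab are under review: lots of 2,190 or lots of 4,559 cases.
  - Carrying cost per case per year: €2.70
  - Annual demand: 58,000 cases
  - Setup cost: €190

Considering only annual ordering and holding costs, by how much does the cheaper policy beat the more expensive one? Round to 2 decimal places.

€583.38

For each Q, cost = (D/Q)·S + (Q/2)·H.
TC(2,190) = (58,000/2,190)×190 + (2,190/2)×2.7 = €7,988.46
TC(4,559) = (58,000/4,559)×190 + (4,559/2)×2.7 = €8,571.85
Cheaper: Q = 2,190.  Difference = €583.38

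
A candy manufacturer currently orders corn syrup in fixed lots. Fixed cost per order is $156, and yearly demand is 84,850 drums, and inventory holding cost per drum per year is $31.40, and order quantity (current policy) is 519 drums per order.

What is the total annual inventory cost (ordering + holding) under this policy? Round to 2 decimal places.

Orders/yr = 84,850/519 = 163.487; ordering cost = 163.487 × $156 = $25,504.05
Average inventory = 519/2 = 259.5; holding cost = 259.5 × $31.4 = $8,148.30
Total = $25,504.05 + $8,148.30 = $33,652.35

$33,652.35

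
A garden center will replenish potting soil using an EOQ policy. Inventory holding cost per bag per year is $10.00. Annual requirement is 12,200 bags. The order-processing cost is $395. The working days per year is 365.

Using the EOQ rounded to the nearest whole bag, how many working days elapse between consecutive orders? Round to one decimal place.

29.4 days

Optimal lot size Q* = (2 × 12,200 × $395 / $10)^½ ≈ 981.73 → Q = 982 bags
Days between orders = 365 / (D/Q) = 365 / 12.424 ≈ 29.380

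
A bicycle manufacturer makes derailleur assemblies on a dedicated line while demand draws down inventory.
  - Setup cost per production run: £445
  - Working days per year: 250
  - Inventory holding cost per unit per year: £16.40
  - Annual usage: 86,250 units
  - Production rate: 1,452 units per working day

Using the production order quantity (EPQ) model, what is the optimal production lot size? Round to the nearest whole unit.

Daily demand d = 86,250/250 = 345.000; p = 1452; 1 − d/p = 0.76240
EPQ = √(2DS / (H(1 − d/p)))
    = √(2 × 86,250 × 445 / (16.4 × 0.76240)) ≈ 2,477.78

2,478 units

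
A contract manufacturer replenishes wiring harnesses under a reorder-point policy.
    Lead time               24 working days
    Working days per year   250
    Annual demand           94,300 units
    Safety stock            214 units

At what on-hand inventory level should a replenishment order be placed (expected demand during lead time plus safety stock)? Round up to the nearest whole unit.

Daily demand d = 94,300 / 250 = 377.200 units/day
Demand during lead time = 377.200 × 24 = 9,052.80
Reorder point = 9,052.80 + 214 = 9,266.80 → round up

9,267 units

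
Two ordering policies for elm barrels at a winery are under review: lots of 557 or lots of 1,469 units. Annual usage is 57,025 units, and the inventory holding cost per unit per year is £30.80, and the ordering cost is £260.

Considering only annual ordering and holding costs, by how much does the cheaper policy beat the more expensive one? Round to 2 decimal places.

TC(Q) = (D/Q)S + (Q/2)H
TC(557) = (57,025/557)×260 + (557/2)×30.8 = £35,196.29
TC(1,469) = (57,025/1,469)×260 + (1,469/2)×30.8 = £32,715.52
Cheaper: Q = 1,469.  Difference = £2,480.77

£2,480.77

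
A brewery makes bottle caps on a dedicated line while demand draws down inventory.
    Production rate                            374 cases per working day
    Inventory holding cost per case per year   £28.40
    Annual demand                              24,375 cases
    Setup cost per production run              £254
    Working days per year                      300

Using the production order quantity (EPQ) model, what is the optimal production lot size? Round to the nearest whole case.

d = 24,375/300 = 81.2500 cases/day;  effective holding cost H(1 − d/p) = 28.4·(1 − 81.2500/374) = 22.23021
Q* = √(2DS / H_eff) = √(2·24,375·254 / 22.23021) ≈ 746.33

746 cases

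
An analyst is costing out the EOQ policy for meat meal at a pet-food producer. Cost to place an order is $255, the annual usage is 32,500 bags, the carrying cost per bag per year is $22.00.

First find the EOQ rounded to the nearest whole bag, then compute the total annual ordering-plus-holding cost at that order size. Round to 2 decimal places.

$19,095.81

Q* = √(2·D·S / H) = √(2·32,500·255 / 22) = √753,409.1 ≈ 867.99 → Q = 868 bags
Orders/yr = 32,500/868 = 37.442; ordering cost = 37.442 × $255 = $9,547.81
Average inventory = 868/2 = 434; holding cost = 434 × $22 = $9,548.00
Total = $9,547.81 + $9,548.00 = $19,095.81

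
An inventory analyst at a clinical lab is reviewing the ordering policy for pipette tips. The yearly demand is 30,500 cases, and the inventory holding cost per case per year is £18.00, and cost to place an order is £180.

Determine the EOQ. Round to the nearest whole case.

Optimal lot size Q* = (2 × 30,500 × £180 / £18)^½ ≈ 781.02

781 cases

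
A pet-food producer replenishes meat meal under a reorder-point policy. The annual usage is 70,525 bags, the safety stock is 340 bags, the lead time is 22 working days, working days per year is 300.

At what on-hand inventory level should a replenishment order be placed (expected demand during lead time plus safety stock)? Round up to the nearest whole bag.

5,512 bags

Daily demand d = 70,525 / 300 = 235.083 bags/day
Demand during lead time = 235.083 × 22 = 5,171.83
Reorder point = 5,171.83 + 340 = 5,511.83 → round up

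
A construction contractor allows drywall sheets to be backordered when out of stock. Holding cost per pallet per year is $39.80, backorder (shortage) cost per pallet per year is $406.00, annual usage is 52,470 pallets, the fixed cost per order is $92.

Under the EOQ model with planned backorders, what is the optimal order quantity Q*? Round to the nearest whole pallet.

Basic EOQ = √(2·52,470·92/39.8) = 492.519
Backorder adjustment √((H+b)/b) = √((39.8+406)/406) = 1.0479
Q* = 492.519 × 1.0479 ≈ 516.10

516 pallets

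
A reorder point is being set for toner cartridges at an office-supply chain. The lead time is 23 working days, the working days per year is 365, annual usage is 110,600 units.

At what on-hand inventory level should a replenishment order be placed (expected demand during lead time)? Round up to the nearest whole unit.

Daily demand d = 110,600 / 365 = 303.014 units/day
Demand during lead time = 303.014 × 23 = 6,969.32
Reorder point = 6,969.32 → round up

6,970 units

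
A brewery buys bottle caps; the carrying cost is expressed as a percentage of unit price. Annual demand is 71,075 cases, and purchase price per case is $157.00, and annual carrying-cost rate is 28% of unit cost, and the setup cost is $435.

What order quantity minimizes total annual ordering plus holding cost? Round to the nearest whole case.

Holding cost per case per year: H = 28% × $157 = $43.9600
Optimal lot size Q* = (2 × 71,075 × $435 / $43.96)^½ ≈ 1,186.01

1,186 cases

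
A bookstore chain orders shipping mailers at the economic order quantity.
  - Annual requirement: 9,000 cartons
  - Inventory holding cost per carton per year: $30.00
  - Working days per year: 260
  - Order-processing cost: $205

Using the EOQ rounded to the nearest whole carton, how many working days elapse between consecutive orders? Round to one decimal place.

Q* = √(2·D·S / H) = √(2·9,000·205 / 30) = √123,000.0 ≈ 350.71 → Q = 351 cartons
Cycle time = (working days × Q)/D = (260 × 351) / 9,000 = 10.140 days

10.1 days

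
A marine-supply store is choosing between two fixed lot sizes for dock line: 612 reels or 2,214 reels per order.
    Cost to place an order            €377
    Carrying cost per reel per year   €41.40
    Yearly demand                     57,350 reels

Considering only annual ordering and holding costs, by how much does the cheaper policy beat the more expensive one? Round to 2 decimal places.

TC(Q) = (D/Q)S + (Q/2)H
TC(612) = (57,350/612)×377 + (612/2)×41.4 = €47,996.75
TC(2,214) = (57,350/2,214)×377 + (2,214/2)×41.4 = €55,595.36
|ΔTC| = |€47,996.75 − €55,595.36| = €7,598.61

€7,598.61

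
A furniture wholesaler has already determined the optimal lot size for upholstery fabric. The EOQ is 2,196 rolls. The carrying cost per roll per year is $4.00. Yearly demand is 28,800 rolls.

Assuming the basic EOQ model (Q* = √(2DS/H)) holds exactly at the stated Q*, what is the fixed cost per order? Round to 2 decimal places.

From Q* = √(2DS/H) ⇒ Q*² = 2DS/H.
S = Q²H / (2D) = 2,196² × 4 / (2 × 28,800) = 334.8900

$334.89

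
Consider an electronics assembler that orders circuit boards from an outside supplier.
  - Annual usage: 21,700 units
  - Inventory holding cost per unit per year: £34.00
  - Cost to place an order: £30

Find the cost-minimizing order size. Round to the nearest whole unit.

EOQ = √(2DS/H) = √(2 × 21,700 × 30 / 34)
    = √(38,294.12) ≈ 195.69

196 units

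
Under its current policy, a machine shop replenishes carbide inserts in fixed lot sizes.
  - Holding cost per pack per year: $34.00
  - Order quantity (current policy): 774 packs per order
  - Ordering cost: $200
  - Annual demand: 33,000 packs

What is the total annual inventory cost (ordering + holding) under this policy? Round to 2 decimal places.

Ordering: D/Q × S = 33,000/774 × $200 = $8,527.13
Holding:  Q/2 × H = 774/2 × $34 = $13,158.00
Total = $8,527.13 + $13,158.00 = $21,685.13

$21,685.13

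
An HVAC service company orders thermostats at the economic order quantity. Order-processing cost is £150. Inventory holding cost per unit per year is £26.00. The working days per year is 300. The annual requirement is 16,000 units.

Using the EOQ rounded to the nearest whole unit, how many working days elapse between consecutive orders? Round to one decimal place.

Q* = √(2·D·S / H) = √(2·16,000·150 / 26) = √184,615.4 ≈ 429.67 → Q = 430 units
T = Q/D × 300 days = 430/16,000 × 300 = 8.062 days

8.1 days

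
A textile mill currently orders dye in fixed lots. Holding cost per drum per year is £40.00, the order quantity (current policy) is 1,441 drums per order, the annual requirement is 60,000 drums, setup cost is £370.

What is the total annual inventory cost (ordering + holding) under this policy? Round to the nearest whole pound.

£44,226

Ordering: D/Q × S = 60,000/1,441 × £370 = £15,405.97
Holding:  Q/2 × H = 1,441/2 × £40 = £28,820.00
Total = £15,405.97 + £28,820.00 = £44,225.97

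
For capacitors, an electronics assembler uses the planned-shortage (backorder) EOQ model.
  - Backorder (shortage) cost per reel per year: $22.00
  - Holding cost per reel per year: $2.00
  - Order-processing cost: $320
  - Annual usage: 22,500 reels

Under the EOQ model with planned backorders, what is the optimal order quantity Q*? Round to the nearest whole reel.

2,803 reels

Basic EOQ = √(2·22,500·320/2) = 2,683.282
Backorder adjustment √((H+b)/b) = √((2+22)/22) = 1.0445
Q* = 2,683.282 × 1.0445 ≈ 2,802.60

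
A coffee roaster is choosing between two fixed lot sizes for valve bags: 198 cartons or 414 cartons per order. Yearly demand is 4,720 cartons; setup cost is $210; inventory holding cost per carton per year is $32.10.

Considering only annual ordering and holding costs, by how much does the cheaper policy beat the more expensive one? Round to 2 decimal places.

$854.94

Annual cost at Q: ordering D·S/Q plus holding Q·H/2.
TC(198) = (4,720/198)×210 + (198/2)×32.1 = $8,183.96
TC(414) = (4,720/414)×210 + (414/2)×32.1 = $9,038.90
Cheaper: Q = 198.  Difference = $854.94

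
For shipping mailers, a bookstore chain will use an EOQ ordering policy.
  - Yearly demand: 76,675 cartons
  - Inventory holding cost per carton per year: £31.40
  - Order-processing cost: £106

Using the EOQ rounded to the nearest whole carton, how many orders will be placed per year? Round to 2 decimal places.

106.64 orders per year

Q* = √(2·D·S / H) = √(2·76,675·106 / 31.4) = √517,678.3 ≈ 719.50 → Q = 719
N = D/Q = 76,675/719 ≈ 106.641 orders/yr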